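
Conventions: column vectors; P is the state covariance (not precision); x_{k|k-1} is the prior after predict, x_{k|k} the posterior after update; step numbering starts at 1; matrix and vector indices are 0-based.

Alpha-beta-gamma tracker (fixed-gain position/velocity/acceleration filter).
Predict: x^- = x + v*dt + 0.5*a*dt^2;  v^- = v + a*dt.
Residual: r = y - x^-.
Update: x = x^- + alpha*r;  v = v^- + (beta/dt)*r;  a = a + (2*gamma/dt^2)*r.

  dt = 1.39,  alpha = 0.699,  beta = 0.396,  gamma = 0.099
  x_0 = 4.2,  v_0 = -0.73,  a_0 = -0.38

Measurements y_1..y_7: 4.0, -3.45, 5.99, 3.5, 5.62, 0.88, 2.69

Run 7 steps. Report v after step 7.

v_post = 0.1846

step 1: x_pred=2.8182  r=1.1818  x^+=3.6443  v^+=-0.9215  a^+=-0.2589
step 2: x_pred=2.1133  r=-5.5633  x^+=-1.7755  v^+=-2.8663  a^+=-0.8290
step 3: x_pred=-6.5605  r=12.5505  x^+=2.2123  v^+=-0.4431  a^+=0.4572
step 4: x_pred=2.0380  r=1.4620  x^+=3.0599  v^+=0.6089  a^+=0.6070
step 5: x_pred=4.4926  r=1.1274  x^+=5.2807  v^+=1.7737  a^+=0.7225
step 6: x_pred=8.4441  r=-7.5641  x^+=3.1568  v^+=0.6231  a^+=-0.0527
step 7: x_pred=3.9720  r=-1.2820  x^+=3.0759  v^+=0.1846  a^+=-0.1840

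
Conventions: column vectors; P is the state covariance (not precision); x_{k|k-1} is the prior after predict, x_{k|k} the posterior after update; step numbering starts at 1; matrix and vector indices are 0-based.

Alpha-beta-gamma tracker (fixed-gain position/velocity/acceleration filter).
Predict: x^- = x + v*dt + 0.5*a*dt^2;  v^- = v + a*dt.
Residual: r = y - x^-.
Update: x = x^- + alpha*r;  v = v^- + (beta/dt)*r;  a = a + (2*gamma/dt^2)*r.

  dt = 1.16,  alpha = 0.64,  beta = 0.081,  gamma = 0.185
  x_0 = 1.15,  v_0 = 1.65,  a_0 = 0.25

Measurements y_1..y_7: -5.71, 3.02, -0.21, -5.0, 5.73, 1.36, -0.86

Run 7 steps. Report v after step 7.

step 1: x_pred=3.2322  r=-8.9422  x^+=-2.4908  v^+=1.3156  a^+=-2.2088
step 2: x_pred=-2.4508  r=5.4708  x^+=1.0505  v^+=-0.8647  a^+=-0.7045
step 3: x_pred=-0.4265  r=0.2165  x^+=-0.2879  v^+=-1.6668  a^+=-0.6450
step 4: x_pred=-2.6554  r=-2.3446  x^+=-4.1559  v^+=-2.5787  a^+=-1.2897
step 5: x_pred=-8.0149  r=13.7449  x^+=0.7818  v^+=-3.1150  a^+=2.4897
step 6: x_pred=-1.1564  r=2.5164  x^+=0.4541  v^+=-0.0511  a^+=3.1817
step 7: x_pred=2.5354  r=-3.3954  x^+=0.3623  v^+=3.4025  a^+=2.2481

v_post = 3.4025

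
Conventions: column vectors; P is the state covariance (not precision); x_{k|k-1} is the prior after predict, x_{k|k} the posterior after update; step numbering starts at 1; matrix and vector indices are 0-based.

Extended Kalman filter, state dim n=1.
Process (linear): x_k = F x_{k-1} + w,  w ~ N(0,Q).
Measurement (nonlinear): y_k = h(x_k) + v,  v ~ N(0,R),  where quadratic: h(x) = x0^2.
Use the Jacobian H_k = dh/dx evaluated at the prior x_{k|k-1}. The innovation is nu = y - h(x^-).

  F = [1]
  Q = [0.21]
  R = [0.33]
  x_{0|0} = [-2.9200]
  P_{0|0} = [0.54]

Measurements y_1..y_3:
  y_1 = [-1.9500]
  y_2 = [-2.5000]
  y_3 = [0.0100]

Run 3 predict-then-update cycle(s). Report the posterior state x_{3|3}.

step 1: x^-=[-2.9200]  P^-=[0.7500]  H_jac=[-5.8400]  S=[25.9092]  K=[-0.1691]  nu=[-10.4764]  x^+=[-1.1489]  P^+=[0.0096]
step 2: x^-=[-1.1489]  P^-=[0.2196]  H_jac=[-2.2979]  S=[1.4893]  K=[-0.3388]  nu=[-3.8201]  x^+=[0.1451]  P^+=[0.0486]
step 3: x^-=[0.1451]  P^-=[0.2586]  H_jac=[0.2902]  S=[0.3518]  K=[0.2134]  nu=[-0.0111]  x^+=[0.1428]  P^+=[0.2426]

x_post = [0.1428]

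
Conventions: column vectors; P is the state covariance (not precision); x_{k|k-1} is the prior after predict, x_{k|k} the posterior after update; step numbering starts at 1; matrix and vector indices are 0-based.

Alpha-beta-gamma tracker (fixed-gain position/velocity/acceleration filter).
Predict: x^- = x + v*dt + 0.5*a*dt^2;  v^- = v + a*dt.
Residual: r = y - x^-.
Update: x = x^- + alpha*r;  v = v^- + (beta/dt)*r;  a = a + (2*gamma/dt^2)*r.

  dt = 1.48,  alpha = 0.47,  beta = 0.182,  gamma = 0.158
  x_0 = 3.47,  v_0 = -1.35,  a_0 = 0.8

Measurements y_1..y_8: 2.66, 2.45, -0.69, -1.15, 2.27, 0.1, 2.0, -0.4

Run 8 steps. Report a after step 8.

step 1: x_pred=2.3482  r=0.3118  x^+=2.4947  v^+=-0.1277  a^+=0.8450
step 2: x_pred=3.2312  r=-0.7812  x^+=2.8641  v^+=1.0269  a^+=0.7323
step 3: x_pred=5.1858  r=-5.8758  x^+=2.4242  v^+=1.3881  a^+=-0.1154
step 4: x_pred=4.3521  r=-5.5021  x^+=1.7661  v^+=0.5407  a^+=-0.9092
step 5: x_pred=1.5706  r=0.6994  x^+=1.8993  v^+=-0.7189  a^+=-0.8083
step 6: x_pred=-0.0498  r=0.1498  x^+=0.0206  v^+=-1.8967  a^+=-0.7867
step 7: x_pred=-3.6481  r=5.6481  x^+=-0.9935  v^+=-2.3664  a^+=0.0282
step 8: x_pred=-4.4649  r=4.0649  x^+=-2.5544  v^+=-1.8248  a^+=0.6146

a_post = 0.6146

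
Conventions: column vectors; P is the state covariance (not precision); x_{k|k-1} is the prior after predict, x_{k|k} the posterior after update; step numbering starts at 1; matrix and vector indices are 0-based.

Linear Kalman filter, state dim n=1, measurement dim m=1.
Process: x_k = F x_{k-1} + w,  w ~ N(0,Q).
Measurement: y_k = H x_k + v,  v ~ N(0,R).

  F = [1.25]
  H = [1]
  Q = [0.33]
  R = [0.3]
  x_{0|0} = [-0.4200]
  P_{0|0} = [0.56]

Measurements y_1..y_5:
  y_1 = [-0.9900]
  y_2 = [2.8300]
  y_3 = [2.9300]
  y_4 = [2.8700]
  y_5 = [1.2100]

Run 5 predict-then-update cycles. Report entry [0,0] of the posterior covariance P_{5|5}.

P_post[0,0] = 0.2054

step 1: x^-=[-0.5250]  P^-=[1.2050]  S=[1.5050]  K=[0.8007]  nu=[-0.4650]  x^+=[-0.8973]  P^+=[0.2402]
step 2: x^-=[-1.1216]  P^-=[0.7053]  S=[1.0053]  K=[0.7016]  nu=[3.9516]  x^+=[1.6508]  P^+=[0.2105]
step 3: x^-=[2.0635]  P^-=[0.6589]  S=[0.9589]  K=[0.6871]  nu=[0.8665]  x^+=[2.6589]  P^+=[0.2061]
step 4: x^-=[3.3236]  P^-=[0.6521]  S=[0.9521]  K=[0.6849]  nu=[-0.4536]  x^+=[3.0129]  P^+=[0.2055]
step 5: x^-=[3.7662]  P^-=[0.6510]  S=[0.9510]  K=[0.6846]  nu=[-2.5562]  x^+=[2.0163]  P^+=[0.2054]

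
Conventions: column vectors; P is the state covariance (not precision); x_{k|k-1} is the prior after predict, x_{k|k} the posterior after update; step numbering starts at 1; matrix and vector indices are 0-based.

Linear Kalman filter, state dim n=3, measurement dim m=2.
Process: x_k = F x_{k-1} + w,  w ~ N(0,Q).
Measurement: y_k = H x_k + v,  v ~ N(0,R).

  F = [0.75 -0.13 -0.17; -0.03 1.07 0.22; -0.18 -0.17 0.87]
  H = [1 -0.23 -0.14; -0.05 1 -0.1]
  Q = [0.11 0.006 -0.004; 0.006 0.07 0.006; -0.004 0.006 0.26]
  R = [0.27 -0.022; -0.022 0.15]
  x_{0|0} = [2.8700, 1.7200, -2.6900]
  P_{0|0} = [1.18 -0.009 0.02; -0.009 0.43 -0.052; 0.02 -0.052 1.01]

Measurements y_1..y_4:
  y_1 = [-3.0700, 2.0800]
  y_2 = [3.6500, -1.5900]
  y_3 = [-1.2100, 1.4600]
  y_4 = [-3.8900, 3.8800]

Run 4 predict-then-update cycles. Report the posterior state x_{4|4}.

step 1: x^-=[2.3862, 1.1625, -3.1493]  P^-=[0.8046 -0.1110 -0.2842; -0.1110 0.5881 0.0814; -0.2842 0.0814 1.0837]  S=[1.2628 -0.2777; -0.2777 0.7429]  K=[0.7109 0.1004; -0.0335 0.7756; -0.3964 -0.1654]  nu=[-5.6297, 0.7219]  x^+=[-1.5437, 1.9109, -1.0371]  P^+=[0.1985 0.0134 0.0403; 0.0134 0.1253 0.0761; 0.0403 0.0761 0.9014]
step 2: x^-=[-1.2299, 1.8628, -0.9493]  P^-=[0.2403 -0.0480 -0.1416; -0.0480 0.2917 0.2196; -0.1416 0.2196 0.9180]  S=[0.6196 -0.1493; -0.1493 0.4110]  K=[0.4502 0.0520; -0.0830 0.6321; -0.4805 0.1536]  nu=[5.1754, -3.6093]  x^+=[0.9122, -0.8483, -3.9904]  P^+=[0.1206 0.0035 -0.0043; 0.0035 0.1076 0.1077; -0.0043 0.1077 0.7432]
step 3: x^-=[1.4728, -1.8129, -3.4917]  P^-=[0.2063 -0.0601 -0.1402; -0.0601 0.2798 0.2252; -0.1402 0.2252 0.7993]  S=[0.5882 -0.1595; -0.1595 0.3979]  K=[0.4143 0.0245; -0.0984 0.6147; -0.4632 0.1970]  nu=[-3.5886, 2.9974]  x^+=[0.0595, 0.3828, -1.2388]  P^+=[0.1084 -0.0018 -0.0180; -0.0018 0.1045 0.1017; -0.0180 0.1017 0.6285]
step 4: x^-=[0.2055, 0.1352, -1.1536]  P^-=[0.2003 -0.0604 -0.1300; -0.0604 0.2683 0.2003; -0.1300 0.2003 0.7177]  S=[0.5757 -0.1561; -0.1561 0.3907]  K=[0.4081 0.0161; -0.0969 0.6046; -0.4336 0.1722]  nu=[-4.2259, 3.6397]  x^+=[-1.4606, 2.7451, 1.3056]  P^+=[0.1064 -0.0032 -0.0193; -0.0032 0.1018 0.0919; -0.0193 0.0919 0.5745]

x_post = [-1.4606, 2.7451, 1.3056]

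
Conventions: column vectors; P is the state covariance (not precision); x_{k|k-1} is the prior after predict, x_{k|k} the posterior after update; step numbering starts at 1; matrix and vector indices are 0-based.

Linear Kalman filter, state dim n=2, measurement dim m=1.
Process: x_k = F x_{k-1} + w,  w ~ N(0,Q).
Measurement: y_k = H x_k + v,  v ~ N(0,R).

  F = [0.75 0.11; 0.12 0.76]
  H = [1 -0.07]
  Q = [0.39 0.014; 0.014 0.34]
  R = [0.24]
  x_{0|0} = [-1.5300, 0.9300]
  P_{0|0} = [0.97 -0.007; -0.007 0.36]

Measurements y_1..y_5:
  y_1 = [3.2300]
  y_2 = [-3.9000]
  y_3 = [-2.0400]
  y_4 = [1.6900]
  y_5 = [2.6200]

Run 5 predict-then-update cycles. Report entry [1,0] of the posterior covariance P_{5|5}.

step 1: x^-=[-1.0452, 0.5232]  P^-=[0.9388 0.1273; 0.1273 0.5606]  S=[1.1637]  K=[0.7991; 0.0757]  nu=[4.3118]  x^+=[2.4002, 0.8495]  P^+=[0.1958 0.0569; 0.0569 0.5540]
step 2: x^-=[1.8936, 0.9337]  P^-=[0.5162 0.1111; 0.1111 0.6732]  S=[0.7440]  K=[0.6834; 0.0860]  nu=[-5.7283]  x^+=[-2.0212, 0.4408]  P^+=[0.1687 0.0674; 0.0674 0.6677]
step 3: x^-=[-1.4674, 0.0924]  P^-=[0.5041 0.1243; 0.1243 0.7404]  S=[0.7303]  K=[0.6783; 0.0992]  nu=[-0.5661]  x^+=[-1.8514, 0.0362]  P^+=[0.1681 0.0751; 0.0751 0.7332]
step 4: x^-=[-1.3846, -0.1946]  P^-=[0.5058 0.1342; 0.1342 0.7796]  S=[0.7308]  K=[0.6792; 0.1090]  nu=[3.0610]  x^+=[0.6945, 0.1391]  P^+=[0.1686 0.0801; 0.0801 0.7709]
step 5: x^-=[0.5362, 0.1890]  P^-=[0.5074 0.1404; 0.1404 0.8023]  S=[0.7317]  K=[0.6800; 0.1151]  nu=[2.0970]  x^+=[1.9623, 0.4303]  P^+=[0.1690 0.0831; 0.0831 0.7926]

P_post[1,0] = 0.0831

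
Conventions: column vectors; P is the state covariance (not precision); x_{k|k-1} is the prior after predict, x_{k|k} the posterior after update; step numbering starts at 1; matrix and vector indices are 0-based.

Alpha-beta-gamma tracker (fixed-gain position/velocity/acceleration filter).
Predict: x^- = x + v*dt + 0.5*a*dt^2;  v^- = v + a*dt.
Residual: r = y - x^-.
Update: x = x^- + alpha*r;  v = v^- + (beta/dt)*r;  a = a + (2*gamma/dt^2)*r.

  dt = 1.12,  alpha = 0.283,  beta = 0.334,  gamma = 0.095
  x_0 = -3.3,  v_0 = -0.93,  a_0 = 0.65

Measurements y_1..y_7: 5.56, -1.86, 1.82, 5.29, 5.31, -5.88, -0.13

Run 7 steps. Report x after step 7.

x_post = -1.2606

step 1: x_pred=-3.9339  r=9.4939  x^+=-1.2471  v^+=2.6292  a^+=2.0880
step 2: x_pred=3.0072  r=-4.8672  x^+=1.6298  v^+=3.5163  a^+=1.3508
step 3: x_pred=6.4153  r=-4.5953  x^+=5.1148  v^+=3.6588  a^+=0.6548
step 4: x_pred=9.6234  r=-4.3334  x^+=8.3970  v^+=3.0999  a^+=-0.0016
step 5: x_pred=11.8679  r=-6.5579  x^+=10.0120  v^+=1.1424  a^+=-0.9949
step 6: x_pred=10.6676  r=-16.5476  x^+=5.9846  v^+=-4.9066  a^+=-3.5013
step 7: x_pred=-1.7068  r=1.5768  x^+=-1.2606  v^+=-8.3578  a^+=-3.2625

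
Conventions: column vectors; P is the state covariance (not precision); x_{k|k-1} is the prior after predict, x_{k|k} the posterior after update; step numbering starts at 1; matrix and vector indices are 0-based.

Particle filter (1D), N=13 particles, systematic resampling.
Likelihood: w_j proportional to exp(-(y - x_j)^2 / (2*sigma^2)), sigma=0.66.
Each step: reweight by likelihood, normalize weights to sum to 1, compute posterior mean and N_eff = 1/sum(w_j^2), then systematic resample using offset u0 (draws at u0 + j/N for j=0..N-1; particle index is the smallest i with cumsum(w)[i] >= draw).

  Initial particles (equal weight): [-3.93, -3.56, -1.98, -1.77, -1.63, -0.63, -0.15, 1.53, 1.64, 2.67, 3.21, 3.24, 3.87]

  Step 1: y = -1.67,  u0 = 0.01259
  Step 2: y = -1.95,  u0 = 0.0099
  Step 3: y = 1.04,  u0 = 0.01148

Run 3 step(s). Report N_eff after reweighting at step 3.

step 1: w=[0.0009, 0.0051, 0.2746, 0.3031, 0.3061, 0.0886, 0.0216, 0.0000, 0.0000, 0.0000, 0.0000, 0.0000, 0.0000]  mean=-1.6598  Neff=3.7129  idx=[2, 2, 2, 2, 3, 3, 3, 3, 4, 4, 4, 4, 5]
step 2: w=[0.0866, 0.0866, 0.0866, 0.0866, 0.0835, 0.0835, 0.0835, 0.0835, 0.0770, 0.0770, 0.0770, 0.0770, 0.0117]  mean=-1.7862  Neff=12.2374  idx=[0, 1, 1, 2, 3, 4, 5, 6, 7, 8, 9, 10, 11]
step 3: w=[0.0165, 0.0165, 0.0165, 0.0165, 0.0165, 0.0672, 0.0672, 0.0672, 0.0672, 0.1622, 0.1622, 0.1622, 0.1622]  mean=-1.6965  Neff=8.0240  idx=[0, 5, 6, 7, 8, 9, 9, 10, 10, 11, 11, 12, 12]

N_eff = 8.0240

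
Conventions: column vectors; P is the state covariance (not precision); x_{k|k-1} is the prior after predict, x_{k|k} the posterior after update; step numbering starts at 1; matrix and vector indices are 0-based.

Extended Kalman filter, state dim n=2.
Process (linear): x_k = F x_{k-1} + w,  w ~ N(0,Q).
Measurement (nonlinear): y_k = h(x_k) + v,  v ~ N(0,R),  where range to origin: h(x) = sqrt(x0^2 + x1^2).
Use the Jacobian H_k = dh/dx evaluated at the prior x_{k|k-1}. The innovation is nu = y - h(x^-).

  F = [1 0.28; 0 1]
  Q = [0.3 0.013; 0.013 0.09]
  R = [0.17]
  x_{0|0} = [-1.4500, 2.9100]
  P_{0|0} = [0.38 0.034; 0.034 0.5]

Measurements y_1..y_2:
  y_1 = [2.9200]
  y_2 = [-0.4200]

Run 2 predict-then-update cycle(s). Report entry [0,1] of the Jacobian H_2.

step 1: x^-=[-0.6352, 2.9100]  P^-=[0.7382 0.1870; 0.1870 0.5900]  H_jac=[-0.2133 0.9770]  S=[0.6888]  K=[0.0367; 0.7789]  nu=[-0.0585]  x^+=[-0.6373, 2.8644]  P^+=[0.7373 0.1673; 0.1673 0.1721]
step 2: x^-=[0.1647, 2.8644]  P^-=[1.1445 0.2285; 0.2285 0.2621]  H_jac=[0.0574 0.9984]  S=[0.4612]  K=[0.6371; 0.5958]  nu=[-3.2891]  x^+=[-1.9309, 0.9048]  P^+=[0.9573 0.0535; 0.0535 0.0984]

H_jac[0,1] = 0.9984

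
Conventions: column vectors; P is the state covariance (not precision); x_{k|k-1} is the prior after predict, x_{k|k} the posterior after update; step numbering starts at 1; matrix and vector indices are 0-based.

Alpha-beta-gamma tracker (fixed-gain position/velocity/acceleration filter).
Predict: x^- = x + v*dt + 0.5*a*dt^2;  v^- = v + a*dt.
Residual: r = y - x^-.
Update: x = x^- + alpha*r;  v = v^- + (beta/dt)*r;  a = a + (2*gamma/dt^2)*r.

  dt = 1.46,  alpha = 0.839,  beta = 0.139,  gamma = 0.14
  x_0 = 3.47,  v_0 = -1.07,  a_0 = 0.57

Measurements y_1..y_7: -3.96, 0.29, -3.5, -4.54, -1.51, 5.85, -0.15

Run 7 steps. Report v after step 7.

step 1: x_pred=2.5153  r=-6.4753  x^+=-2.9175  v^+=-0.8543  a^+=-0.2806
step 2: x_pred=-4.4638  r=4.7538  x^+=-0.4754  v^+=-0.8113  a^+=0.3439
step 3: x_pred=-1.2934  r=-2.2066  x^+=-3.1447  v^+=-0.5194  a^+=0.0540
step 4: x_pred=-3.8455  r=-0.6945  x^+=-4.4282  v^+=-0.5066  a^+=-0.0372
step 5: x_pred=-5.2075  r=3.6975  x^+=-2.1053  v^+=-0.2089  a^+=0.4485
step 6: x_pred=-1.9324  r=7.7824  x^+=4.5970  v^+=1.1868  a^+=1.4707
step 7: x_pred=7.8972  r=-8.0472  x^+=1.1456  v^+=2.5679  a^+=0.4137

v_post = 2.5679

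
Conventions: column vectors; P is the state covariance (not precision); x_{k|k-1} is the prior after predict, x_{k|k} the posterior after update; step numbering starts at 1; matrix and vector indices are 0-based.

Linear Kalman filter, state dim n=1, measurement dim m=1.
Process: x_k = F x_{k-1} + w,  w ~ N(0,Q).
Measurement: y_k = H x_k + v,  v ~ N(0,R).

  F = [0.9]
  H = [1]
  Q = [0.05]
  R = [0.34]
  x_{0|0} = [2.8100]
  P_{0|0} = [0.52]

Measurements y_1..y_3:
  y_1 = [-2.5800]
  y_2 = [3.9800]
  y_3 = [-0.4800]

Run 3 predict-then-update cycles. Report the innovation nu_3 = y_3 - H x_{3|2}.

innov = [-1.6279]

step 1: x^-=[2.5290]  P^-=[0.4712]  S=[0.8112]  K=[0.5809]  nu=[-5.1090]  x^+=[-0.4387]  P^+=[0.1975]
step 2: x^-=[-0.3948]  P^-=[0.2100]  S=[0.5500]  K=[0.3818]  nu=[4.3748]  x^+=[1.2754]  P^+=[0.1298]
step 3: x^-=[1.1479]  P^-=[0.1551]  S=[0.4951]  K=[0.3133]  nu=[-1.6279]  x^+=[0.6378]  P^+=[0.1065]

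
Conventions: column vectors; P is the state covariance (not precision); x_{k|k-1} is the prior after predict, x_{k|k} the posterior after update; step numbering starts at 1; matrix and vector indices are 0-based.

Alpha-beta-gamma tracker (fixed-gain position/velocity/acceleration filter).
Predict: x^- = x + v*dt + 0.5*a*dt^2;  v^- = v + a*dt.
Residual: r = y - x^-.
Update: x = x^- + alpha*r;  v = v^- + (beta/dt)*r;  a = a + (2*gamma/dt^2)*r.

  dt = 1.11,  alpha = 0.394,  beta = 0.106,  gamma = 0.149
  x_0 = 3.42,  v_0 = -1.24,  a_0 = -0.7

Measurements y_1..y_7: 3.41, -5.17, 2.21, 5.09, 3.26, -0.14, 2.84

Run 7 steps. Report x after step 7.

x_post = 8.5298

step 1: x_pred=1.6124  r=1.7976  x^+=2.3206  v^+=-1.8453  a^+=-0.2652
step 2: x_pred=0.1089  r=-5.2789  x^+=-1.9710  v^+=-2.6438  a^+=-1.5420
step 3: x_pred=-5.8556  r=8.0656  x^+=-2.6777  v^+=-3.5852  a^+=0.4088
step 4: x_pred=-6.4055  r=11.4955  x^+=-1.8763  v^+=-2.0337  a^+=3.1891
step 5: x_pred=-2.1691  r=5.4291  x^+=-0.0300  v^+=2.0247  a^+=4.5022
step 6: x_pred=4.9909  r=-5.1309  x^+=2.9693  v^+=6.5321  a^+=3.2612
step 7: x_pred=12.2291  r=-9.3891  x^+=8.5298  v^+=9.2555  a^+=0.9903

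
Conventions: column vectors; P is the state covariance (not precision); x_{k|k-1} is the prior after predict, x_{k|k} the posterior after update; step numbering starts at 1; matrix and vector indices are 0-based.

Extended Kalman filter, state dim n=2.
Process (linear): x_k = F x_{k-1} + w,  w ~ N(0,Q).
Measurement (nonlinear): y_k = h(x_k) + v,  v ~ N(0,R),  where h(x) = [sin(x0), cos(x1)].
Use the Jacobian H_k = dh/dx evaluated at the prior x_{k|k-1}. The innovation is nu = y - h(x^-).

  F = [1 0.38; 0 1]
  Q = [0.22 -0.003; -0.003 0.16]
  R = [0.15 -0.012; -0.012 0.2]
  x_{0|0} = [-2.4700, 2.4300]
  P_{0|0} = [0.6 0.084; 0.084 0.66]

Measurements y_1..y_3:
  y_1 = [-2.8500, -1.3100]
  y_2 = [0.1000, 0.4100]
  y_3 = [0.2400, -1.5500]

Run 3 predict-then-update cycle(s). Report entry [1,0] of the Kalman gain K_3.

K[1,0] = 0.2474

step 1: x^-=[-1.5466, 2.4300]  P^-=[0.9791 0.3318; 0.3318 0.8200]  H_jac=[0.0242 0.0000; 0.0000 -0.6530]  S=[0.1506 -0.0172; -0.0172 0.5497]  K=[0.1126 -0.3906; -0.0584 -0.9760]  nu=[-1.8503, -0.5527]  x^+=[-1.5390, 3.0776]  P^+=[0.8918 0.1217; 0.1217 0.2978]
step 2: x^-=[-0.3696, 3.0776]  P^-=[1.2473 0.2319; 0.2319 0.4578]  H_jac=[0.9325 0.0000; 0.0000 -0.0640]  S=[1.2346 -0.0258; -0.0258 0.2019]  K=[0.9431 0.0472; 0.1726 -0.1230]  nu=[0.4612, 1.4080]  x^+=[0.1319, 2.9839]  P^+=[0.1511 0.0293; 0.0293 0.4169]
step 3: x^-=[1.2657, 2.9839]  P^-=[0.4536 0.1848; 0.1848 0.5769]  H_jac=[0.3004 0.0000; 0.0000 -0.1570]  S=[0.1909 -0.0207; -0.0207 0.2142]  K=[0.7063 -0.0671; 0.2474 -0.3990]  nu=[-0.7138, -0.5624]  x^+=[0.7993, 3.0317]  P^+=[0.3554 0.1395; 0.1395 0.5270]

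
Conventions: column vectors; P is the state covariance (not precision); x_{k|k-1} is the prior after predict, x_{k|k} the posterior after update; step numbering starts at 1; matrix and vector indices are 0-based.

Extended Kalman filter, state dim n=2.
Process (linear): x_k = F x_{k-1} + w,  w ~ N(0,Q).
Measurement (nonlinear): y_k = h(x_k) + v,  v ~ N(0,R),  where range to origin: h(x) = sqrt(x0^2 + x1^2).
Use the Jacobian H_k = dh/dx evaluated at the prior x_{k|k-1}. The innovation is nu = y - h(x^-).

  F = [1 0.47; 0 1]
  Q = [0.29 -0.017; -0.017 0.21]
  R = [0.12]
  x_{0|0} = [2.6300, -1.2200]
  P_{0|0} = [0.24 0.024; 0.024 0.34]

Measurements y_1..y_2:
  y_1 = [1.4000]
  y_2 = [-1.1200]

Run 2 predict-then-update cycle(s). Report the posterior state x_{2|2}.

step 1: x^-=[2.0566, -1.2200]  P^-=[0.6277 0.1668; 0.1668 0.5500]  H_jac=[0.8601 -0.5102]  S=[0.5811]  K=[0.7826; -0.2360]  nu=[-0.9912]  x^+=[1.2809, -0.9860]  P^+=[0.2718 0.2741; 0.2741 0.5176]
step 2: x^-=[0.8174, -0.9860]  P^-=[0.9338 0.5004; 0.5004 0.7276]  H_jac=[0.6382 -0.7699]  S=[0.4399]  K=[0.4791; -0.5474]  nu=[-2.4008]  x^+=[-0.3328, 0.3282]  P^+=[0.8329 0.6158; 0.6158 0.5958]

x_post = [-0.3328, 0.3282]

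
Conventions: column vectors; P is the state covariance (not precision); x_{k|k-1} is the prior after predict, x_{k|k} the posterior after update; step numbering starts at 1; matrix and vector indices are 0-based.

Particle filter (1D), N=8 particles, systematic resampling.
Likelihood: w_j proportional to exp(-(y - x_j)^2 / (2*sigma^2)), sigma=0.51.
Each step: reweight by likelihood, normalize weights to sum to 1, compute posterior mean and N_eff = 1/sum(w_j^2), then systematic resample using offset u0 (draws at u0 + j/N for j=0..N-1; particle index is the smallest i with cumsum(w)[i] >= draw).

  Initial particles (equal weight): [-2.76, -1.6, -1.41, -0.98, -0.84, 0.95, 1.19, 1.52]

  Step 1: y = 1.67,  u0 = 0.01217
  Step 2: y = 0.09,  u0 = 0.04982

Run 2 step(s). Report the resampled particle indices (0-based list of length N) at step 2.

step 1: w=[0.0000, 0.0000, 0.0000, 0.0000, 0.0000, 0.1875, 0.3261, 0.4864]  mean=1.3055  Neff=2.6450  idx=[5, 5, 6, 6, 6, 7, 7, 7]
step 2: w=[0.2891, 0.2891, 0.1171, 0.1171, 0.1171, 0.0235, 0.0235, 0.0235]  mean=1.0745  Neff=4.7626  idx=[0, 0, 1, 1, 1, 2, 3, 4]

resampled_idx = [0, 0, 1, 1, 1, 2, 3, 4]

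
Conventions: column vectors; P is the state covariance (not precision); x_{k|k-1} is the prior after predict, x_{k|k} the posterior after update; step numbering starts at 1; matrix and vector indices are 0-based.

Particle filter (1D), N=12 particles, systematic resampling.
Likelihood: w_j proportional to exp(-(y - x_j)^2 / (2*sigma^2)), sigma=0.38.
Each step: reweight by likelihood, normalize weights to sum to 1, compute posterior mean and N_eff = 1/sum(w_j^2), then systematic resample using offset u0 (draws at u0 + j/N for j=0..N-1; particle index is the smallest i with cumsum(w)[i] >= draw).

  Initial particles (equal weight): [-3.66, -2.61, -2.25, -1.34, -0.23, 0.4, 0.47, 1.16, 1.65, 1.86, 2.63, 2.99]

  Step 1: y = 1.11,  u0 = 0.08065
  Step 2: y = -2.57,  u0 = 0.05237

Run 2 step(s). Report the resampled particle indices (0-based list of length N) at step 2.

resampled_idx = [0, 0, 0, 0, 0, 0, 0, 0, 0, 0, 1, 1]

step 1: w=[0.0000, 0.0000, 0.0000, 0.0000, 0.0010, 0.0910, 0.1263, 0.5171, 0.1900, 0.0744, 0.0002, 0.0000]  mean=1.1477  Neff=3.0009  idx=[5, 6, 7, 7, 7, 7, 7, 7, 8, 8, 8, 9]
step 2: w=[0.8110, 0.1890, 0.0000, 0.0000, 0.0000, 0.0000, 0.0000, 0.0000, 0.0000, 0.0000, 0.0000, 0.0000]  mean=0.4132  Neff=1.4420  idx=[0, 0, 0, 0, 0, 0, 0, 0, 0, 0, 1, 1]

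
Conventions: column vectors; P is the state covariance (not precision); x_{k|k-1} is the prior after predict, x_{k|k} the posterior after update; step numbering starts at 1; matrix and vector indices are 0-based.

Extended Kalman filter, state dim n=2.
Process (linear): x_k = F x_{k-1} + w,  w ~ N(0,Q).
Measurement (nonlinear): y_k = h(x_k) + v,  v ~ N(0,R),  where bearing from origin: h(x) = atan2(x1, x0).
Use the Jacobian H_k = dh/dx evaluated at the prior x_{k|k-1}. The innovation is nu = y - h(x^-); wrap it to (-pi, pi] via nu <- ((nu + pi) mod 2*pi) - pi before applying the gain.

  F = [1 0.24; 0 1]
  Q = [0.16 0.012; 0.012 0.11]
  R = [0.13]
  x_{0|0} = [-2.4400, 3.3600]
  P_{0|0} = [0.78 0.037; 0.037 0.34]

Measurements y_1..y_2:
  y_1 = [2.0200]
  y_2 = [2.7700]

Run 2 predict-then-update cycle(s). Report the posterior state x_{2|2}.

x_post = [-1.9930, 3.0139]

step 1: x^-=[-1.6336, 3.3600]  P^-=[0.9773 0.1306; 0.1306 0.4500]  H_jac=[-0.2407 -0.1170]  S=[0.2002]  K=[-1.2518; -0.4202]  nu=[-0.0033]  x^+=[-1.6294, 3.3614]  P^+=[0.6637 0.0253; 0.0253 0.4147]
step 2: x^-=[-0.8227, 3.3614]  P^-=[0.8598 0.1368; 0.1368 0.5247]  H_jac=[-0.2807 -0.0687]  S=[0.2055]  K=[-1.2201; -0.3623]  nu=[0.9592]  x^+=[-1.9930, 3.0139]  P^+=[0.5538 0.0460; 0.0460 0.4977]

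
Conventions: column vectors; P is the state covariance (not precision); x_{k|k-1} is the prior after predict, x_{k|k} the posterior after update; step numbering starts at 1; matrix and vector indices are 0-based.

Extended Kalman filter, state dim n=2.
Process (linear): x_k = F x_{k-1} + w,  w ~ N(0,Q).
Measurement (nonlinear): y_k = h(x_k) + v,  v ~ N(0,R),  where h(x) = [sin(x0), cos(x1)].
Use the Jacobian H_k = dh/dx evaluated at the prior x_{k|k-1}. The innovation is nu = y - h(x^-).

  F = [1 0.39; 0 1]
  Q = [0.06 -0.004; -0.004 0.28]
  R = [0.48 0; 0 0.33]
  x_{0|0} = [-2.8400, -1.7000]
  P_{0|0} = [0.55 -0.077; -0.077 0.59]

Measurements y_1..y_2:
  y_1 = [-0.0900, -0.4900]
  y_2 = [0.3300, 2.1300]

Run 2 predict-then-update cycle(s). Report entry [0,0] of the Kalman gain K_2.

K[0,0] = -0.3870

step 1: x^-=[-3.5030, -1.7000]  P^-=[0.6397 0.1491; 0.1491 0.8700]  H_jac=[-0.9354 0.0000; 0.0000 0.9917]  S=[1.0397 -0.1383; -0.1383 1.1856]  K=[-0.5677 0.0585; -0.0379 0.7233]  nu=[-0.4436, -0.3612]  x^+=[-3.2723, -1.9444]  P^+=[0.2913 0.0195; 0.0195 0.2407]
step 2: x^-=[-4.0306, -1.9444]  P^-=[0.4031 0.1093; 0.1093 0.5207]  H_jac=[-0.6302 0.0000; 0.0000 0.9310]  S=[0.6401 -0.0641; -0.0641 0.7813]  K=[-0.3870 0.0985; -0.0458 0.6167]  nu=[-0.4464, 2.4950]  x^+=[-3.6121, -0.3853]  P^+=[0.2948 0.0349; 0.0349 0.2186]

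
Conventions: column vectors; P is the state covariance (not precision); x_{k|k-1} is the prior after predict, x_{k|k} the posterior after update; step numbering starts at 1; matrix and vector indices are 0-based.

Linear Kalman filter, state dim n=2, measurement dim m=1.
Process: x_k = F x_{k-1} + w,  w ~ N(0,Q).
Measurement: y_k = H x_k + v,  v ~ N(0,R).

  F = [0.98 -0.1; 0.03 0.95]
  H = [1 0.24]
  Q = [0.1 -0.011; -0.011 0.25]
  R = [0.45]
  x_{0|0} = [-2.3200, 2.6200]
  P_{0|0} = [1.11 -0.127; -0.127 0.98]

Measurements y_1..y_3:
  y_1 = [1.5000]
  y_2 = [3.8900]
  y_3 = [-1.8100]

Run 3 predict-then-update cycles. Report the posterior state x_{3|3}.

step 1: x^-=[-2.5356, 2.4194]  P^-=[1.2007 -0.1893; -0.1893 1.1282]  S=[1.6248]  K=[0.7110; 0.0501]  nu=[3.4549]  x^+=[-0.0791, 2.5926]  P^+=[0.3793 -0.2472; -0.2472 1.1241]
step 2: x^-=[-0.3367, 2.4606]  P^-=[0.5240 -0.3361; -0.3361 1.2508]  S=[0.8847]  K=[0.5011; -0.0406]  nu=[3.6362]  x^+=[1.4853, 2.3131]  P^+=[0.3018 -0.3181; -0.3181 1.2493]
step 3: x^-=[1.2243, 2.2420]  P^-=[0.4647 -0.4160; -0.4160 1.3597]  S=[0.7934]  K=[0.4599; -0.1130]  nu=[-3.5724]  x^+=[-0.4187, 2.6458]  P^+=[0.2969 -0.3748; -0.3748 1.3495]

x_post = [-0.4187, 2.6458]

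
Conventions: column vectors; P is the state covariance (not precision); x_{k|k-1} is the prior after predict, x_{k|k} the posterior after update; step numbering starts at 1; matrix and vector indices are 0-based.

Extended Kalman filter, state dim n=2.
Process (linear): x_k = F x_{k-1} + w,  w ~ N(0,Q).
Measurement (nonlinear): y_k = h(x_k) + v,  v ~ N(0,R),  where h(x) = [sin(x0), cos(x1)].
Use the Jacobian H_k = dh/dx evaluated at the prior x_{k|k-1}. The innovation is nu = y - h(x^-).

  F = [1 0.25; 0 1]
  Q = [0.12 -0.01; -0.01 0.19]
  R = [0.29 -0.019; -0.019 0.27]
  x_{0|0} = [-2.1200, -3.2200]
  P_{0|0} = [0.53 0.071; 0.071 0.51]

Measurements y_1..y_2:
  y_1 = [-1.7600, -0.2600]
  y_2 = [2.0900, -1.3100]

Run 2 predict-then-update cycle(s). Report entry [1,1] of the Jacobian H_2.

H_jac[1,1] = 0.0653

step 1: x^-=[-2.9250, -3.2200]  P^-=[0.7174 0.1885; 0.1885 0.7000]  H_jac=[-0.9766 0.0000; 0.0000 -0.0783]  S=[0.9742 -0.0046; -0.0046 0.2743]  K=[-0.7194 -0.0658; -0.1899 -0.2031]  nu=[-1.5451, 0.7369]  x^+=[-1.8619, -3.0762]  P^+=[0.2123 0.0524; 0.0524 0.6539]
step 2: x^-=[-2.6310, -3.0762]  P^-=[0.3994 0.2059; 0.2059 0.8439]  H_jac=[-0.8724 0.0000; 0.0000 0.0653]  S=[0.5940 -0.0307; -0.0307 0.2736]  K=[-0.5875 -0.0168; -0.2937 0.1686]  nu=[2.5787, -0.3121]  x^+=[-4.1408, -3.8862]  P^+=[0.1949 0.1013; 0.1013 0.7818]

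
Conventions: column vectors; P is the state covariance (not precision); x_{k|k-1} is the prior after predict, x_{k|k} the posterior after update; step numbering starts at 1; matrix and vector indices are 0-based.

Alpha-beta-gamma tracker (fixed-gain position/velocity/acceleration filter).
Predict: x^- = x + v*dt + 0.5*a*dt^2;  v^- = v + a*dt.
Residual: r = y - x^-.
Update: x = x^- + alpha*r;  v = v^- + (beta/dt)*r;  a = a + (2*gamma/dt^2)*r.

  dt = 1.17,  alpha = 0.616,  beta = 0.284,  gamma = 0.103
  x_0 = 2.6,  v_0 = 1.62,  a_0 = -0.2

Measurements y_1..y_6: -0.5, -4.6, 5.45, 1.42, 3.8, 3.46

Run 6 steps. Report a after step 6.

step 1: x_pred=4.3585  r=-4.8585  x^+=1.3657  v^+=0.2067  a^+=-0.9311
step 2: x_pred=0.9702  r=-5.5702  x^+=-2.4611  v^+=-2.2348  a^+=-1.7694
step 3: x_pred=-6.2869  r=11.7369  x^+=0.9430  v^+=-1.4560  a^+=-0.0031
step 4: x_pred=-0.7627  r=2.1827  x^+=0.5819  v^+=-0.9299  a^+=0.3253
step 5: x_pred=-0.2835  r=4.0835  x^+=2.2320  v^+=0.4419  a^+=0.9398
step 6: x_pred=3.3923  r=0.0677  x^+=3.4340  v^+=1.5580  a^+=0.9500

a_post = 0.9500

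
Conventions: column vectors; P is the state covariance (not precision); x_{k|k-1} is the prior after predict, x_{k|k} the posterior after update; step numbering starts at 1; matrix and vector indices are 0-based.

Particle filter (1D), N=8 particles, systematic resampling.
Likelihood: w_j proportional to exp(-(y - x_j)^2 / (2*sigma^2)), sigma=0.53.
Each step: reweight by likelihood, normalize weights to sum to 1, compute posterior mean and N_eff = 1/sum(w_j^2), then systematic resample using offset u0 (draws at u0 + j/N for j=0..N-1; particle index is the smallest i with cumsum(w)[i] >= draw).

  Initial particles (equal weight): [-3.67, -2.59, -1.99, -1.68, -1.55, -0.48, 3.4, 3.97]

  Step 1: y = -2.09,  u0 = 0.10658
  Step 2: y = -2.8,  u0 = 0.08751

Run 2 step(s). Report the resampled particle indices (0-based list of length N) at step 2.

resampled_idx = [0, 0, 0, 1, 2, 3, 3, 6]

step 1: w=[0.0039, 0.2149, 0.3295, 0.2487, 0.1996, 0.0033, 0.0000, 0.0000]  mean=-1.9557  Neff=3.8989  idx=[1, 2, 2, 2, 3, 3, 4, 4]
step 2: w=[0.4210, 0.1416, 0.1416, 0.1416, 0.0488, 0.0488, 0.0282, 0.0282]  mean=-2.1875  Neff=4.1020  idx=[0, 0, 0, 1, 2, 3, 3, 6]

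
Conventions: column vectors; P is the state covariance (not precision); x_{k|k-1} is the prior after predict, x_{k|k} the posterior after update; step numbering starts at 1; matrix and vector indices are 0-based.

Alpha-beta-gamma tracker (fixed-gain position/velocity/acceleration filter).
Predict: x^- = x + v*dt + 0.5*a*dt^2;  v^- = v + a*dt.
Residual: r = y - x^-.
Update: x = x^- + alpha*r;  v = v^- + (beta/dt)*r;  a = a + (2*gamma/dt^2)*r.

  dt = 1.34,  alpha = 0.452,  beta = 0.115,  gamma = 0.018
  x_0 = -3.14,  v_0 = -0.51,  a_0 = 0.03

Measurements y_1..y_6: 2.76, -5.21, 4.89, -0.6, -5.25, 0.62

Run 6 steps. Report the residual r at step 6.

resid = 1.4514

step 1: x_pred=-3.7965  r=6.5565  x^+=-0.8329  v^+=0.0929  a^+=0.1615
step 2: x_pred=-0.5635  r=-4.6465  x^+=-2.6637  v^+=-0.0895  a^+=0.0683
step 3: x_pred=-2.7224  r=7.6124  x^+=0.7184  v^+=0.6553  a^+=0.2209
step 4: x_pred=1.7948  r=-2.3948  x^+=0.7124  v^+=0.7458  a^+=0.1729
step 5: x_pred=1.8669  r=-7.1169  x^+=-1.3499  v^+=0.3667  a^+=0.0302
step 6: x_pred=-0.8314  r=1.4514  x^+=-0.1754  v^+=0.5317  a^+=0.0593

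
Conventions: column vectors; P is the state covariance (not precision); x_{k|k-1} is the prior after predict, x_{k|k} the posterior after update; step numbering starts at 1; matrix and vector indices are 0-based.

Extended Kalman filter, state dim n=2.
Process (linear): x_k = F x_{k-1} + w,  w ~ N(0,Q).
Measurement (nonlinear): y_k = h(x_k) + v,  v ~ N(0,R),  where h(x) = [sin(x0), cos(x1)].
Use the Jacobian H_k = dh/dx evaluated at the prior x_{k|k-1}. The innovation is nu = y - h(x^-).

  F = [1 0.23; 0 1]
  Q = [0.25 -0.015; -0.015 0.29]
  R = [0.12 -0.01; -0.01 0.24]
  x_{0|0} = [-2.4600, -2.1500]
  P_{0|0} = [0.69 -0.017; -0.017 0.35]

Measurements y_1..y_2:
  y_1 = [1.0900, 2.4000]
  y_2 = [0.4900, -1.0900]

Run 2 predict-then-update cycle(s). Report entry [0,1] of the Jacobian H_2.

step 1: x^-=[-2.9545, -2.1500]  P^-=[0.9507 0.0485; 0.0485 0.6400]  H_jac=[-0.9825 0.0000; 0.0000 0.8369]  S=[1.0378 -0.0499; -0.0499 0.6883]  K=[-0.9004 -0.0063; -0.0085 0.7776]  nu=[1.2760, 2.9474]  x^+=[-4.1219, 0.1310]  P^+=[0.1099 0.0090; 0.0090 0.2231]
step 2: x^-=[-4.0918, 0.1310]  P^-=[0.3758 0.0453; 0.0453 0.5131]  H_jac=[-0.5815 0.0000; 0.0000 -0.1306]  S=[0.2471 -0.0066; -0.0066 0.2488]  K=[-0.8857 -0.0471; -0.1138 -0.2724]  nu=[-0.3235, -2.0814]  x^+=[-3.7071, 0.7347]  P^+=[0.1820 0.0188; 0.0188 0.4919]

H_jac[0,1] = 0.0000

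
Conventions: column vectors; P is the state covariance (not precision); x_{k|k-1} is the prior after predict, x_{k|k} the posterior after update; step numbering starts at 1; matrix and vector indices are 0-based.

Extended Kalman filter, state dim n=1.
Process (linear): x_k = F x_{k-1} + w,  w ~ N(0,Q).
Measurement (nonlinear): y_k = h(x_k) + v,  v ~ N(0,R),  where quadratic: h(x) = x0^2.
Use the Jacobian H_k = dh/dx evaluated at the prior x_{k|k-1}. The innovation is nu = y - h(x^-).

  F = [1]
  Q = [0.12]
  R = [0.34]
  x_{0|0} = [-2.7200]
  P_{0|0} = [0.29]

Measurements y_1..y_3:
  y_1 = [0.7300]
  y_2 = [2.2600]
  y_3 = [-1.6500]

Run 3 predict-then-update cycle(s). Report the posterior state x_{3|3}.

x_post = [-0.4690]

step 1: x^-=[-2.7200]  P^-=[0.4100]  H_jac=[-5.4400]  S=[12.4734]  K=[-0.1788]  nu=[-6.6684]  x^+=[-1.5276]  P^+=[0.0112]
step 2: x^-=[-1.5276]  P^-=[0.1312]  H_jac=[-3.0552]  S=[1.5644]  K=[-0.2562]  nu=[-0.0736]  x^+=[-1.5088]  P^+=[0.0285]
step 3: x^-=[-1.5088]  P^-=[0.1485]  H_jac=[-3.0175]  S=[1.6922]  K=[-0.2648]  nu=[-3.9263]  x^+=[-0.4690]  P^+=[0.0298]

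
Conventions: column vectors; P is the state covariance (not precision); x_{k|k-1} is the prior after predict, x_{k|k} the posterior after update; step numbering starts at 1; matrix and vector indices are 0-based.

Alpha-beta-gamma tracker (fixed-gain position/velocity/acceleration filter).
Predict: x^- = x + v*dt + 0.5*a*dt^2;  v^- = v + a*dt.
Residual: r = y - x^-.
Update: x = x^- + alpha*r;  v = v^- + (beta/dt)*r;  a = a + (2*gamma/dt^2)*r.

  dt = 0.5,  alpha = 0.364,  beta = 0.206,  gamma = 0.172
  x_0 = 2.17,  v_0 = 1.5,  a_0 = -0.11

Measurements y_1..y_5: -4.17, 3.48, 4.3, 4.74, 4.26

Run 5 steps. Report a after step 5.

a_post = 13.6349

step 1: x_pred=2.9062  r=-7.0762  x^+=0.3305  v^+=-1.4704  a^+=-9.8469
step 2: x_pred=-1.6356  r=5.1156  x^+=0.2265  v^+=-4.2863  a^+=-2.8079
step 3: x_pred=-2.2676  r=6.5676  x^+=0.1230  v^+=-2.9843  a^+=6.2292
step 4: x_pred=-0.5905  r=5.3305  x^+=1.3498  v^+=2.3264  a^+=13.5640
step 5: x_pred=4.2085  r=0.0515  x^+=4.2272  v^+=9.1296  a^+=13.6349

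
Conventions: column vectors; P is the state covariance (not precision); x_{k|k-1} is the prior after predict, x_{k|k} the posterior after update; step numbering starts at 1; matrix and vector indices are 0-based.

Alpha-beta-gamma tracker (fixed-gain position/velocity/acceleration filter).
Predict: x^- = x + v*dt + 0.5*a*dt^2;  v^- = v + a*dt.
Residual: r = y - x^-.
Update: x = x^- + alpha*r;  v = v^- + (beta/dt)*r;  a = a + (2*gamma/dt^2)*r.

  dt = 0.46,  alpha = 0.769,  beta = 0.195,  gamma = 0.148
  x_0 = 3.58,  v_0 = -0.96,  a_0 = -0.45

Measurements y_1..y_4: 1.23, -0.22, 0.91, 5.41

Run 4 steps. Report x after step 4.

step 1: x_pred=3.0908  r=-1.8608  x^+=1.6598  v^+=-1.9558  a^+=-3.0530
step 2: x_pred=0.4372  r=-0.6572  x^+=-0.0682  v^+=-3.6388  a^+=-3.9723
step 3: x_pred=-2.1623  r=3.0723  x^+=0.2003  v^+=-4.1636  a^+=0.3255
step 4: x_pred=-1.6805  r=7.0905  x^+=3.7721  v^+=-1.0082  a^+=10.2442

x_post = 3.7721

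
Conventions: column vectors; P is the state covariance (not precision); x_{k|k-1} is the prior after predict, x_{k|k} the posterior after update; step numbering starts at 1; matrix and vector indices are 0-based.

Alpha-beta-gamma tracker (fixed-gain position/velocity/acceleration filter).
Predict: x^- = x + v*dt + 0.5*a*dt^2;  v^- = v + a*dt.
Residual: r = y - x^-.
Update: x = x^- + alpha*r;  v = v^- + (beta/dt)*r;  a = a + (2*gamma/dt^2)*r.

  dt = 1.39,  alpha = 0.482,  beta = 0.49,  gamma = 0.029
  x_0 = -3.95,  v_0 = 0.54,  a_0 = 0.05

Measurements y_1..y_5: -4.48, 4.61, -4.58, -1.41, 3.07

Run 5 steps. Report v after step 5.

step 1: x_pred=-3.1511  r=-1.3289  x^+=-3.7916  v^+=0.1410  a^+=0.0101
step 2: x_pred=-3.5858  r=8.1958  x^+=0.3646  v^+=3.0443  a^+=0.2561
step 3: x_pred=4.8435  r=-9.4235  x^+=0.3014  v^+=0.0783  a^+=-0.0267
step 4: x_pred=0.3844  r=-1.7944  x^+=-0.4805  v^+=-0.5914  a^+=-0.0806
step 5: x_pred=-1.3804  r=4.4504  x^+=0.7647  v^+=0.8654  a^+=0.0530

v_post = 0.8654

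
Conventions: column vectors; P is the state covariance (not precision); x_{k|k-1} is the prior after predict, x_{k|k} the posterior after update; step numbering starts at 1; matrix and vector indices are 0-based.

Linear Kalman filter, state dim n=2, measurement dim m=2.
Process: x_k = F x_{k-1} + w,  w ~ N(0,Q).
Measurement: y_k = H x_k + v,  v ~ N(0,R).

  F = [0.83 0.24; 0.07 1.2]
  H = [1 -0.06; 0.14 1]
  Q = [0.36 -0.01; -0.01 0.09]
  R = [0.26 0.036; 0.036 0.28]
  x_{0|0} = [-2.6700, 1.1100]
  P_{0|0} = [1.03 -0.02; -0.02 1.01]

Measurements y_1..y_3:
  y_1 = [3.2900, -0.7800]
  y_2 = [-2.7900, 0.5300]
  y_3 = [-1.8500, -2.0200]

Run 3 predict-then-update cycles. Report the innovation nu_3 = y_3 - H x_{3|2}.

innov = [-0.8502, -1.9465]

step 1: x^-=[-1.9497, 1.1451]  P^-=[1.1198 0.3205; 0.3205 1.5461]  S=[1.3469 0.4178; 0.4178 1.9378]  K=[0.7938 0.0751; -0.0917 0.8408]  nu=[5.3084, -1.6521]  x^+=[2.1400, -0.7310]  P^+=[0.2103 0.0202; 0.0202 0.2293]
step 2: x^-=[1.6007, -0.7274]  P^-=[0.5261 0.0887; 0.0887 0.4246]  S=[0.7770 0.1721; 0.1721 0.7398]  K=[0.6554 0.0670; -0.0522 0.6029]  nu=[-4.4344, 1.0333]  x^+=[-1.2365, 0.1271]  P^+=[0.1739 0.0180; 0.0180 0.1644]
step 3: x^-=[-0.9958, 0.0659]  P^-=[0.4964 0.0657; 0.0657 0.3306]  S=[0.7498 0.1508; 0.1508 0.6388]  K=[0.6449 0.0594; -0.0481 0.5434]  nu=[-0.8502, -1.9465]  x^+=[-1.6598, -0.9508]  P^+=[0.1708 0.0159; 0.0159 0.1482]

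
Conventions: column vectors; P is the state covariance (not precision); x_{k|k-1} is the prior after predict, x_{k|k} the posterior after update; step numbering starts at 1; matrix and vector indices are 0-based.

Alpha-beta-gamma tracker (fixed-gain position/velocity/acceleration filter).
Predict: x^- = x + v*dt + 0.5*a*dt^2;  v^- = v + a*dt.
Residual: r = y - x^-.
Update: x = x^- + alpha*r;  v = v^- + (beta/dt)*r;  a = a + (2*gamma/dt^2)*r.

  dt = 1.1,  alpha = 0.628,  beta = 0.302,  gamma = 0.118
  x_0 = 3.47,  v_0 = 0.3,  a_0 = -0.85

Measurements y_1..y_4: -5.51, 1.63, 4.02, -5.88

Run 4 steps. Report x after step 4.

step 1: x_pred=3.2858  r=-8.7957  x^+=-2.2380  v^+=-3.0498  a^+=-2.5655
step 2: x_pred=-7.1449  r=8.7749  x^+=-1.6343  v^+=-3.4628  a^+=-0.8541
step 3: x_pred=-5.9601  r=9.9801  x^+=0.3074  v^+=-1.6623  a^+=1.0925
step 4: x_pred=-0.8602  r=-5.0198  x^+=-4.0126  v^+=-1.8387  a^+=0.1134

x_post = -4.0126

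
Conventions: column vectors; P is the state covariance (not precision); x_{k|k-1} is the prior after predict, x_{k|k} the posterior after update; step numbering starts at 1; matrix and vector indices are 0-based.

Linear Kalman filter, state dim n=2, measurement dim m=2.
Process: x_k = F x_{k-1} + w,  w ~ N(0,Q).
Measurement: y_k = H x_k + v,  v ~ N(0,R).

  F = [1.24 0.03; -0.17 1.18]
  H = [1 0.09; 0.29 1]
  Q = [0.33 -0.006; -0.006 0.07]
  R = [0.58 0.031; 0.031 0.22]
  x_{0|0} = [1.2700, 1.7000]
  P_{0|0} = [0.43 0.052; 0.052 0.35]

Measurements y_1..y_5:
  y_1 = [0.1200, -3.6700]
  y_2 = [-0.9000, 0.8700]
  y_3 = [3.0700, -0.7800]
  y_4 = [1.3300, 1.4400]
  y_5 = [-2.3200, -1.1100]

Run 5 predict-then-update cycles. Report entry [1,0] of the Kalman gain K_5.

step 1: x^-=[1.6258, 1.7901]  P^-=[0.9954 -0.0084; -0.0084 0.5489]  S=[1.5783 0.3604; 0.3604 0.8477]  K=[0.6143 0.0694; -0.1343 0.7017]  nu=[-1.6669, -5.9316]  x^+=[0.1902, -2.1483]  P^+=[0.3649 -0.0715; -0.0715 0.1710]
step 2: x^-=[0.1715, -2.5673]  P^-=[0.8859 -0.1811; -0.1811 0.3473]  S=[1.4361 0.1333; 0.1333 0.5367]  K=[0.6064 -0.0094; -0.1590 0.5886]  nu=[-0.8404, 3.3876]  x^+=[-0.3701, -0.4396]  P^+=[0.3593 -0.0875; -0.0875 0.1499]
step 3: x^-=[-0.4721, -0.4558]  P^-=[0.8761 -0.2040; -0.2040 0.3243]  S=[1.4220 0.1049; 0.1049 0.4996]  K=[0.6052 -0.0269; -0.1646 0.5652]  nu=[3.5831, -0.1873]  x^+=[1.7013, -1.1516]  P^+=[0.3584 -0.0911; -0.0911 0.1456]
step 4: x^-=[2.0751, -1.6481]  P^-=[0.8744 -0.2092; -0.2092 0.3197]  S=[1.4193 0.0987; 0.0987 0.4919]  K=[0.6050 -0.0311; -0.1660 0.5599]  nu=[-0.5967, 2.4863]  x^+=[1.6366, -0.1569]  P^+=[0.3582 -0.0920; -0.0920 0.1447]
step 5: x^-=[2.0247, -0.4633]  P^-=[0.8740 -0.2105; -0.2105 0.3187]  S=[1.4187 0.0972; 0.0972 0.4902]  K=[0.6049 -0.0322; -0.1664 0.5587]  nu=[-4.3030, -1.2338]  x^+=[-0.5385, -0.4366]  P^+=[0.3582 -0.0922; -0.0922 0.1445]

K[1,0] = -0.1664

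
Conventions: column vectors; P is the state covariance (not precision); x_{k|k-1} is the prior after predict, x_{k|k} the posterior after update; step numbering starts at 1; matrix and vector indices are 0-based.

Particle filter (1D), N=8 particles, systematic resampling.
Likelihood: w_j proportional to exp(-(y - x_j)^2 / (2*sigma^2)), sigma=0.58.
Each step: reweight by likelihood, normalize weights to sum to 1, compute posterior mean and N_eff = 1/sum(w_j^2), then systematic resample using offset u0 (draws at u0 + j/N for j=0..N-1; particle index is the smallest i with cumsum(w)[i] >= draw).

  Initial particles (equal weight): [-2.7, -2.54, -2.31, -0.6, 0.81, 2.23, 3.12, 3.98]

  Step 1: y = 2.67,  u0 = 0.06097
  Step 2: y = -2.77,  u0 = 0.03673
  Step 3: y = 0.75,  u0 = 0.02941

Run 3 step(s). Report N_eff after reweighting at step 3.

N_eff = 8.0000

step 1: w=[0.0000, 0.0000, 0.0000, 0.0000, 0.0037, 0.4765, 0.4702, 0.0496]  mean=2.7300  Neff=2.2192  idx=[5, 5, 5, 5, 6, 6, 6, 6]
step 2: w=[0.2500, 0.2500, 0.2500, 0.2500, 0.0000, 0.0000, 0.0000, 0.0000]  mean=2.2300  Neff=4.0000  idx=[0, 0, 1, 1, 2, 2, 3, 3]
step 3: w=[0.1250, 0.1250, 0.1250, 0.1250, 0.1250, 0.1250, 0.1250, 0.1250]  mean=2.2300  Neff=8.0000  idx=[0, 1, 2, 3, 4, 5, 6, 7]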